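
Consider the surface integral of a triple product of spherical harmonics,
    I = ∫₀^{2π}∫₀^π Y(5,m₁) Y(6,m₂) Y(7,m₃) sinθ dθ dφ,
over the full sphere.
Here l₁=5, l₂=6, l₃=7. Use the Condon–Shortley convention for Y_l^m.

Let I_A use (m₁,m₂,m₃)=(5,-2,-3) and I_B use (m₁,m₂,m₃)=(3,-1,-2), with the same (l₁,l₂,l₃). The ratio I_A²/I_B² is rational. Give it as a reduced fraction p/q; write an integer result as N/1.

25/9

Shared (l₁,l₂,l₃)=(5,6,7): N and (l;000)² cancel in I_A²/I_B².
A: Δ = 4!·6!·8!/19! = 1/174594420; Racah Σ t=0..0: t=0:+1/9953280 = 1/9953280; ⇒ 3j(5 6 7; 5 -2 -3)² = 2450/138567, sgn +1
B: Δ = 4!·6!·8!/19! = 1/174594420; Racah Σ t=0..2: t=0:+1/829440 t=1:−1/414720 t=2:+1/2073600 = -1/1382400; ⇒ 3j(5 6 7; 3 -1 -2)² = 294/46189, sgn +1
I_A²/I_B² = (2450/138567)/(294/46189) = 25/9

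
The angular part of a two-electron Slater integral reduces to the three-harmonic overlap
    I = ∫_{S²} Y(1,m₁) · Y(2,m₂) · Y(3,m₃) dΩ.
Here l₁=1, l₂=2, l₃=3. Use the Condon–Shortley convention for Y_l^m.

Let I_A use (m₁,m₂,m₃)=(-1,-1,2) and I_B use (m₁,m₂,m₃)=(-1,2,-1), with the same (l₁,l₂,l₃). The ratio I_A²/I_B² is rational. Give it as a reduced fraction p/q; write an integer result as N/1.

Same 1,2,3: normalisation and zero-m 3j drop out of the ratio.
A: Δ: 0! 2! 4! / 7! → 1/105; sum: t=0:+1/12 = 1/12; 3j²(1 2 3; -1 -1 2) = Δ·Π!·Σ² = 2/21  (sign -1)
B: Δ: 0! 2! 4! / 7! → 1/105; sum: t=0:+1/48 = 1/48; 3j²(1 2 3; -1 2 -1) = Δ·Π!·Σ² = 1/105  (sign +1)
I_A²/I_B² = (2/21)/(1/105) = 10/1

10/1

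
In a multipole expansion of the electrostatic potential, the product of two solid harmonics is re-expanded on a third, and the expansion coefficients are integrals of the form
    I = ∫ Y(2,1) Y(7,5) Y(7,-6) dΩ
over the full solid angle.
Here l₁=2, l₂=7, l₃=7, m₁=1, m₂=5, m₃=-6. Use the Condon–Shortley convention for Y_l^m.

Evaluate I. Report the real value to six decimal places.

0.196071

Checks pass: Σm=0; 16 even; l₃=7∈[5,9].
(2·2+1)(2·7+1)(2·7+1) = 1125
Δ: 2! 2! 12! / 17! → 1/185640
sum: t=0:+1/2419200 t=1:−1/518400 t=2:+1/2419200 = -1/907200
3j²(2 7 7; 0 0 0) = Δ·Π!·Σ² = 56/3315  (sign +1)
sum: t=0:+1/958003200 t=1:−1/79833600 = -1/87091200
3j²(2 7 7; 1 5 -6) = Δ·Π!·Σ² = 121/4760  (sign +1)
combine: 4πI² = 1125·56/3315·121/4760 = 1815/3757
take √, sign +1: I = 0.19607074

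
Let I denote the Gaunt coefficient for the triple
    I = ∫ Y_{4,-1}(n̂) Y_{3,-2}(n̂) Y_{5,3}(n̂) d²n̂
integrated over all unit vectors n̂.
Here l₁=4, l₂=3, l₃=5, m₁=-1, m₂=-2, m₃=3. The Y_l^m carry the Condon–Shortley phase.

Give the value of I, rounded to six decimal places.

-0.035836

m-sum 0 ✓  L=12 even ✓  1≤5≤7 ✓
Π(2lᵢ+1) = 9×7×11 = 693
triangle coeff Δ(4,3,5) = 1/180180
Σ_t [0,2]: t=0:+1/576 t=1:−1/144 t=2:+1/576 = -1/288
(3j)²=20/1001 [(4 3 5; 0 0 0)], sign=+1
Σ_t [0,1]: t=0:+1/1440 t=1:−1/1152 = -1/5760
(3j)²=1/858 [(4 3 5; -1 -2 3)], sign=-1
⇒ 4πI² = 30/1859
I = (-1)√(30/1859/(4π)) = -0.03583571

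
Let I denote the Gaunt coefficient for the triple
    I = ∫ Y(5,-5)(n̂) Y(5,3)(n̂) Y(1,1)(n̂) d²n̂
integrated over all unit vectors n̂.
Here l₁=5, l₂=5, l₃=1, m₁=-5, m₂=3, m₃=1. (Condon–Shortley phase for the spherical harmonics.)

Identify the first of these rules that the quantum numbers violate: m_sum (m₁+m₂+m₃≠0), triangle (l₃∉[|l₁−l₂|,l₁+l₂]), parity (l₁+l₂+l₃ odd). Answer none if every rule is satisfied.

m_sum

m₁+m₂+m₃ = -5 + 3 + 1 = -1  ✗
triangle: |5−5|=0 ≤ l₃=1 ≤ 5+5=10
parity: l₁+l₂+l₃ = 11 is odd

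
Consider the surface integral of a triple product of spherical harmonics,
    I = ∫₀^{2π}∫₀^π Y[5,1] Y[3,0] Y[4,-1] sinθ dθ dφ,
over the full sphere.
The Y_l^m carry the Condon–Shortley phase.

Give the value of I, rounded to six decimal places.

-0.115089

Checks pass: Σm=0; 12 even; l₃=4∈[2,8].
(2·5+1)(2·3+1)(2·4+1) = 693
Δ: 4! 6! 2! / 13! → 1/180180
sum: t=1:−1/576 t=2:+1/144 t=3:−1/576 = 1/288
3j²(5 3 4; 0 0 0) = Δ·Π!·Σ² = 20/1001  (sign +1)
sum: t=1:−1/432 t=2:+1/192 t=3:−1/1440 = 19/8640
3j²(5 3 4; 1 0 -1) = Δ·Π!·Σ² = 361/30030  (sign -1)
combine: 4πI² = 693·20/1001·361/30030 = 2166/13013
take √, sign -1: I = -0.11508947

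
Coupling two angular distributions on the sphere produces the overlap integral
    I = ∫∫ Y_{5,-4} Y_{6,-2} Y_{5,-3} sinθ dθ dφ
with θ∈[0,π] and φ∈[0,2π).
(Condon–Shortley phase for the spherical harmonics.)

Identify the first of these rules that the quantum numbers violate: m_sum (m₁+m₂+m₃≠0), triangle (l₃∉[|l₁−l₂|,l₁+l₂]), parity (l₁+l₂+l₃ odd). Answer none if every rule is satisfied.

m_sum

Σmᵢ = -9  ✗
l₃∈[|l₁−l₂|,l₁+l₂]=[1,11], have l₃=5
Σlᵢ = 16 ⇒ even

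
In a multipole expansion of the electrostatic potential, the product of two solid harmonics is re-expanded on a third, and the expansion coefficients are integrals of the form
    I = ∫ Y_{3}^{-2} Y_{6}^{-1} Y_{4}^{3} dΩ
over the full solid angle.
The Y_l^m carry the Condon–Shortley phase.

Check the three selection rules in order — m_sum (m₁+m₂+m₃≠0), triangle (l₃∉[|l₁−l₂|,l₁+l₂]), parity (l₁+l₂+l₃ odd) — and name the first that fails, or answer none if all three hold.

parity

azimuthal sum: -2 − 1 + 3 = 0  ✓
3 ≤ 4 ≤ 9 (triangle on l)  ✓
L = 3 + 6 + 4 = 13 (odd)  ✗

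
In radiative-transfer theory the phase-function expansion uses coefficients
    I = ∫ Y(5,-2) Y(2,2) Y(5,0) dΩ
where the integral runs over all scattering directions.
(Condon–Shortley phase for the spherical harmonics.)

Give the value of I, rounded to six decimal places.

-0.191372

Checks pass: Σm=0; 12 even; l₃=5∈[3,7].
(2·5+1)(2·2+1)(2·5+1) = 605
Δ: 2! 8! 2! / 13! → 1/38610
sum: t=0:+1/2880 t=1:−1/576 t=2:+1/2880 = -1/960
3j²(5 2 5; 0 0 0) = Δ·Π!·Σ² = 10/429  (sign +1)
sum: t=2:+1/2880 = 1/2880
3j²(5 2 5; -2 2 0) = Δ·Π!·Σ² = 14/429  (sign -1)
combine: 4πI² = 605·10/429·14/429 = 700/1521
take √, sign -1: I = -0.19137248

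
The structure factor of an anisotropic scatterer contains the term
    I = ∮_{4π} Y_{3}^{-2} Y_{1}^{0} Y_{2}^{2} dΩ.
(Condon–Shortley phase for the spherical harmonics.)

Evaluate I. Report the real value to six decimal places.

Rules hold: Σm=0, L=6 even, 2≤2≤4.
N = 7·3·5 = 105
Δ = 2!·4!·0!/7! = 1/105
Racah Σ t=1..1: t=1:−1/4 = -1/4
⇒ 3j(3 1 2; 0 0 0)² = 3/35, sgn -1
Racah Σ t=1..1: t=1:−1/24 = -1/24
⇒ 3j(3 1 2; -2 0 2)² = 1/21, sgn -1
4πI² = N·(3j₀)²·(3jₘ)² = 3/7
I = +1·√(0.428571/4π) = 0.18467439

0.184674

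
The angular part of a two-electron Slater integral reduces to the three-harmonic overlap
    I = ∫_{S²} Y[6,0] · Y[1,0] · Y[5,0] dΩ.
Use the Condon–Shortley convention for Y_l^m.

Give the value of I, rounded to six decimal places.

0.245154

Checks pass: Σm=0; 12 even; l₃=5∈[5,7].
(2·6+1)(2·1+1)(2·5+1) = 429
Δ: 2! 10! 0! / 13! → 1/858
sum: t=1:−1/14400 = -1/14400
3j²(6 1 5; 0 0 0) = Δ·Π!·Σ² = 6/143  (sign +1)
(m-triple is (0,0,0) — same symbol as above.)
combine: 4πI² = 429·6/143·6/143 = 108/143
take √, sign +1: I = 0.24515397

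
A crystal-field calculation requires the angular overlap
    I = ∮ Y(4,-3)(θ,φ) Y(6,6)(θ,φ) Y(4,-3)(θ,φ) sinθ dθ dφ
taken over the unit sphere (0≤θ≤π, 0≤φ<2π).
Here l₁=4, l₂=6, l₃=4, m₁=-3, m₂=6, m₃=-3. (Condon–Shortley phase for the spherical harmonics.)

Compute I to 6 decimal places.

0.216205

Rules hold: Σm=0, L=14 even, 2≤4≤10.
N = 9·13·9 = 1053
Δ = 6!·2!·6!/15! = 1/1261260
Racah Σ t=2..4: t=2:+1/4608 t=3:−1/1296 t=4:+1/4608 = -7/20736
⇒ 3j(4 6 4; 0 0 0)² = 20/1287, sgn -1
Racah Σ t=6..6: t=6:+1/518400 = 1/518400
⇒ 3j(4 6 4; -3 6 -3)² = 7/195, sgn -1
4πI² = N·(3j₀)²·(3jₘ)² = 84/143
I = +1·√(0.587413/4π) = 0.21620548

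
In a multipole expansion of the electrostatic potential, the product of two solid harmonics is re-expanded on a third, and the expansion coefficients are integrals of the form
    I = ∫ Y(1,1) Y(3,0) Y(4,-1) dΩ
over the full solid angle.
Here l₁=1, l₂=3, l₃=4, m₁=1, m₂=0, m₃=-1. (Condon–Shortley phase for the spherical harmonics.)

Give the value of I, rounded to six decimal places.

-0.194664

m-sum 0 ✓  L=8 even ✓  2≤4≤4 ✓
Π(2lᵢ+1) = 3×7×9 = 189
triangle coeff Δ(1,3,4) = 1/252
Σ_t [0,0]: t=0:+1/36 = 1/36
(3j)²=4/63 [(1 3 4; 0 0 0)], sign=+1
Σ_t [0,0]: t=0:+1/72 = 1/72
(3j)²=5/126 [(1 3 4; 1 0 -1)], sign=-1
⇒ 4πI² = 10/21
I = (-1)√(10/21/(4π)) = -0.19466390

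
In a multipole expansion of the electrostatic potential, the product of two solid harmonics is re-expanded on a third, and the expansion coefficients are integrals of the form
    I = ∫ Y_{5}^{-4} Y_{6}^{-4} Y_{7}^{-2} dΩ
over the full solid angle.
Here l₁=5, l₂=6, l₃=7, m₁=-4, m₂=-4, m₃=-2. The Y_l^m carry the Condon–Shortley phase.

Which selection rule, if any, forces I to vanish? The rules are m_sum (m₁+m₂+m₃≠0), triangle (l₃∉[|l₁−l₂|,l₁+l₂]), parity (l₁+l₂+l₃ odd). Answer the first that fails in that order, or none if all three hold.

m_sum

Σmᵢ = -10  ✗
l₃∈[|l₁−l₂|,l₁+l₂]=[1,11], have l₃=7
Σlᵢ = 18 ⇒ even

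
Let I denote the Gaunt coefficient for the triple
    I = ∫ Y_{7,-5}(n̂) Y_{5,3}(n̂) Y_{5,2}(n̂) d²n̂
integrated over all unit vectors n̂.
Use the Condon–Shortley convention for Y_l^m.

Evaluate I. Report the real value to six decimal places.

0.000000

Σlᵢ=17 odd — θ-integrand is odd under cosθ→−cosθ; I=0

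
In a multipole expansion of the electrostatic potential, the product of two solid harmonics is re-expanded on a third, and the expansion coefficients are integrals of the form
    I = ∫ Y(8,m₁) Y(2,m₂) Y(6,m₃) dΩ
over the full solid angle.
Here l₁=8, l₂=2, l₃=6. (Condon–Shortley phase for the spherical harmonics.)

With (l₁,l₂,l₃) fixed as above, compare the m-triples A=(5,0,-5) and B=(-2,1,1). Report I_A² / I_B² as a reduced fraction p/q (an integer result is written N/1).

13/40

Same 8,2,6: normalisation and zero-m 3j drop out of the ratio.
A: Δ: 4! 12! 0! / 17! → 1/30940; sum: t=2:+1/159667200 = 1/159667200; 3j²(8 2 6; 5 0 -5) = Δ·Π!·Σ² = 9/1190  (sign -1)
B: Δ: 4! 12! 0! / 17! → 1/30940; sum: t=3:−1/3628800 = -1/3628800; 3j²(8 2 6; -2 1 1) = Δ·Π!·Σ² = 36/1547  (sign +1)
I_A²/I_B² = (9/1190)/(36/1547) = 13/40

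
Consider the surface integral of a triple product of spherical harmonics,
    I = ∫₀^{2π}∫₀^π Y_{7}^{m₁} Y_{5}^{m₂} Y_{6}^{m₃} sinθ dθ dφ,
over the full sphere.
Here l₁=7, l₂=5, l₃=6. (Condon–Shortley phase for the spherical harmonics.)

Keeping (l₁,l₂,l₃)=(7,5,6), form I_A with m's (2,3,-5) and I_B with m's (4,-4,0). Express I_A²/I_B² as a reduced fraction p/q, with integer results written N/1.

Shared (l₁,l₂,l₃)=(7,5,6): N and (l;000)² cancel in I_A²/I_B².
A: Δ = 6!·8!·4!/19! = 1/174594420; Racah Σ t=4..5: t=4:+1/5806080 t=5:−1/29030400 = 1/7257600; ⇒ 3j(7 5 6; 2 3 -5)² = 64/4199, sgn -1
B: Δ = 6!·8!·4!/19! = 1/174594420; Racah Σ t=0..1: t=0:+1/3110400 t=1:−1/4147200 = 1/12441600; ⇒ 3j(7 5 6; 4 -4 0)² = 7/4199, sgn +1
I_A²/I_B² = (64/4199)/(7/4199) = 64/7

64/7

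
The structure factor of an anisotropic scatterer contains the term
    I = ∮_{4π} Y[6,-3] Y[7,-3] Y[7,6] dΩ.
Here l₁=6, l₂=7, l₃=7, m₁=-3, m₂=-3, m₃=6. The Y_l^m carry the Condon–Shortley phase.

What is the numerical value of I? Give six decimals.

0.095399

m-sum 0 ✓  L=20 even ✓  1≤7≤13 ✓
Π(2lᵢ+1) = 13×15×15 = 2925
triangle coeff Δ(6,7,7) = 1/2444321880
Σ_t [0,6]: t=0:+1/2612736000 t=1:−1/20736000 t=2:+1/1658880 t=3:−1/746496 t=4:+1/1658880 t=5:−1/20736000 t=6:+1/2612736000 = -1/4354560
(3j)²=1000/138567 [(6 7 7; 0 0 0)], sign=+1
Σ_t [3,4]: t=3:−1/130636800 t=4:+1/232243200 = -1/298598400
(3j)²=7/1292 [(6 7 7; -3 -3 6)], sign=+1
⇒ 4πI² = 131250/1147619
I = (+1)√(131250/1147619/(4π)) = 0.09539945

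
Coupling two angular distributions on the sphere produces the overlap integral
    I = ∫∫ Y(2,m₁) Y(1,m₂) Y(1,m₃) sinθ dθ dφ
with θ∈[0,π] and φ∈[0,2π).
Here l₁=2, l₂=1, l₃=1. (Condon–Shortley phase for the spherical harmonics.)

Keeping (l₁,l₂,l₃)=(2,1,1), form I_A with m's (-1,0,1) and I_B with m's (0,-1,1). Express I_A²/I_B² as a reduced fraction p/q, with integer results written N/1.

Same 2,1,1: normalisation and zero-m 3j drop out of the ratio.
A: Δ: 2! 2! 0! / 5! → 1/30; sum: t=1:−1/2 = -1/2; 3j²(2 1 1; -1 0 1) = Δ·Π!·Σ² = 1/10  (sign -1)
B: Δ: 2! 2! 0! / 5! → 1/30; sum: t=0:+1/4 = 1/4; 3j²(2 1 1; 0 -1 1) = Δ·Π!·Σ² = 1/30  (sign +1)
I_A²/I_B² = (1/10)/(1/30) = 3/1

3/1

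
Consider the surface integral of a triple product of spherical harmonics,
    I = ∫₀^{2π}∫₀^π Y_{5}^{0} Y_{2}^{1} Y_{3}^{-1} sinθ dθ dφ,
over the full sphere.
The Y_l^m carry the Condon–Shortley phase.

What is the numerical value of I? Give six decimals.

0.169433

Rules hold: Σm=0, L=10 even, 3≤3≤7.
N = 11·5·7 = 385
Δ = 4!·6!·0!/11! = 1/2310
Racah Σ t=2..2: t=2:+1/144 = 1/144
⇒ 3j(5 2 3; 0 0 0)² = 10/231, sgn -1
Racah Σ t=3..3: t=3:−1/288 = -1/288
⇒ 3j(5 2 3; 0 1 -1)² = 5/231, sgn -1
4πI² = N·(3j₀)²·(3jₘ)² = 250/693
I = +1·√(0.36075/4π) = 0.16943318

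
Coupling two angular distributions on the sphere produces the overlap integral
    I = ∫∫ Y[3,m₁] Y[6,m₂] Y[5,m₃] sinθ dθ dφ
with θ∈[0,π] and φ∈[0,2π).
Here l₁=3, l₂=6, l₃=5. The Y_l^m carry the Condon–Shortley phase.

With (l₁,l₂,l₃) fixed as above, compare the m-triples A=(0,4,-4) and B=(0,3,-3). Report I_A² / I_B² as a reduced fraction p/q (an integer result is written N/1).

l's match ⇒ only the (l;m) 3-j factors differ between A and B.
A: triangle coeff Δ(3,6,5) = 1/675675; Σ_t [2,3]: t=2:+1/161280 t=3:−1/60480 = -1/96768; (3j)²=15/1001 [(3 6 5; 0 4 -4)], sign=+1
B: triangle coeff Δ(3,6,5) = 1/675675; Σ_t [1,3]: t=1:−1/483840 t=2:+1/20160 t=3:−1/17280 = -1/96768; (3j)²=1/1001 [(3 6 5; 0 3 -3)], sign=-1
I_A²/I_B² = (15/1001)/(1/1001) = 15/1

15/1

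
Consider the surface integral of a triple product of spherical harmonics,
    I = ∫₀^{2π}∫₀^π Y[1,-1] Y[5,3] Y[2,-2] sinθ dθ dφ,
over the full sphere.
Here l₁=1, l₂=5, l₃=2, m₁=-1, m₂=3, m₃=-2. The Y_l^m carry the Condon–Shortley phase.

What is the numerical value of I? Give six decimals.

0.000000

triangle: need 4≤l₃≤6, have 2; I=0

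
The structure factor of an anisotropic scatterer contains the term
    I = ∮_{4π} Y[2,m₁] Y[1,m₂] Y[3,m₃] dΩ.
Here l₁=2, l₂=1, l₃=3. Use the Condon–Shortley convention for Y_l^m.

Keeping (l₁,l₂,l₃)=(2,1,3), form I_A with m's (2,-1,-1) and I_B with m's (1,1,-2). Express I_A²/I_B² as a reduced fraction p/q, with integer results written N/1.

1/10

l's match ⇒ only the (l;m) 3-j factors differ between A and B.
A: triangle coeff Δ(2,1,3) = 1/105; Σ_t [0,0]: t=0:+1/48 = 1/48; (3j)²=1/105 [(2 1 3; 2 -1 -1)], sign=+1
B: triangle coeff Δ(2,1,3) = 1/105; Σ_t [0,0]: t=0:+1/12 = 1/12; (3j)²=2/21 [(2 1 3; 1 1 -2)], sign=-1
I_A²/I_B² = (1/105)/(2/21) = 1/10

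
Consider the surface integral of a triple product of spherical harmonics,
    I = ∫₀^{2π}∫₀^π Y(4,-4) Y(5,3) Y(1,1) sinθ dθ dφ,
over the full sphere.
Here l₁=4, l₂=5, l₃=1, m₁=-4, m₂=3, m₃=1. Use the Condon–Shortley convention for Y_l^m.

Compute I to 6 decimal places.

-0.049106

Checks pass: Σm=0; 10 even; l₃=1∈[1,9].
(2·4+1)(2·5+1)(2·1+1) = 297
Δ: 8! 0! 2! / 11! → 1/495
sum: t=4:+1/576 = 1/576
3j²(4 5 1; 0 0 0) = Δ·Π!·Σ² = 5/99  (sign -1)
sum: t=8:+1/80640 = 1/80640
3j²(4 5 1; -4 3 1) = Δ·Π!·Σ² = 1/495  (sign +1)
combine: 4πI² = 297·5/99·1/495 = 1/33
take √, sign -1: I = -0.04910640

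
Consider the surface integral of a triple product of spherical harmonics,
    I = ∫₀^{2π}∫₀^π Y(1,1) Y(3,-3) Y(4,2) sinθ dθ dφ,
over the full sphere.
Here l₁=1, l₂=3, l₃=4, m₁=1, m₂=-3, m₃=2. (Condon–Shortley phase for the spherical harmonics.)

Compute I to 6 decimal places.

0.061558

Rules hold: Σm=0, L=8 even, 2≤4≤4.
N = 3·7·9 = 189
Δ = 0!·2!·6!/9! = 1/252
Racah Σ t=0..0: t=0:+1/36 = 1/36
⇒ 3j(1 3 4; 0 0 0)² = 4/63, sgn +1
Racah Σ t=0..0: t=0:+1/1440 = 1/1440
⇒ 3j(1 3 4; 1 -3 2)² = 1/252, sgn +1
4πI² = N·(3j₀)²·(3jₘ)² = 1/21
I = +1·√(0.047619/4π) = 0.06155813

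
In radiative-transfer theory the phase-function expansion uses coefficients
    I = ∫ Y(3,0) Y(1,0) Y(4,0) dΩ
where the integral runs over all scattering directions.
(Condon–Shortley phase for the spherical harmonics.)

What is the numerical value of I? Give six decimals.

Rules hold: Σm=0, L=8 even, 2≤4≤4.
N = 7·3·9 = 189
Δ = 0!·6!·2!/9! = 1/252
Racah Σ t=0..0: t=0:+1/36 = 1/36
⇒ 3j(3 1 4; 0 0 0)² = 4/63, sgn +1
(m-triple is (0,0,0) — same symbol as above.)
4πI² = N·(3j₀)²·(3jₘ)² = 16/21
I = +1·√(0.761905/4π) = 0.24623252

0.246233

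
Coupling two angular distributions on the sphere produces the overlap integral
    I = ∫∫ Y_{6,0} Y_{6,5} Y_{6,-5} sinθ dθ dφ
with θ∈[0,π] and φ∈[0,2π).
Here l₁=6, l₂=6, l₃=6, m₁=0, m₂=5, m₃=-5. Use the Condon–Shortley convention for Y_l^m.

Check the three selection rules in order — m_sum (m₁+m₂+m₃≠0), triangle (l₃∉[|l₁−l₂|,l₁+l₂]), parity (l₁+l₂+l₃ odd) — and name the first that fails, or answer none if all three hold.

none

azimuthal sum: 0 + 5 − 5 = 0  ✓
0 ≤ 6 ≤ 12 (triangle on l)  ✓
L = 6 + 6 + 6 = 18 (even)  ✓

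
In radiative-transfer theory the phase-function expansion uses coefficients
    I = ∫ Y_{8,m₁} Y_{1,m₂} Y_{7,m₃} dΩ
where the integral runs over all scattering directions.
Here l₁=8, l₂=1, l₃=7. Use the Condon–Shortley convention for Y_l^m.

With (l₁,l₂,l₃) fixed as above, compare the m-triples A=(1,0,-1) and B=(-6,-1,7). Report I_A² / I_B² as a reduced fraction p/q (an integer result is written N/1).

63/1

l's match ⇒ only the (l;m) 3-j factors differ between A and B.
A: triangle coeff Δ(8,1,7) = 1/2040; Σ_t [1,1]: t=1:−1/29030400 = -1/29030400; (3j)²=21/680 [(8 1 7; 1 0 -1)], sign=-1
B: triangle coeff Δ(8,1,7) = 1/2040; Σ_t [0,0]: t=0:+1/174356582400 = 1/174356582400; (3j)²=1/2040 [(8 1 7; -6 -1 7)], sign=+1
I_A²/I_B² = (21/680)/(1/2040) = 63/1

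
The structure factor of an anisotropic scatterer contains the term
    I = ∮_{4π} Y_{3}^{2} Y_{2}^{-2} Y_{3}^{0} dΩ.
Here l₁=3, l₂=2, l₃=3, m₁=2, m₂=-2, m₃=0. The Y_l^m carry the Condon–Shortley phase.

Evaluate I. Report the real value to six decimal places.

Checks pass: Σm=0; 8 even; l₃=3∈[1,5].
(2·3+1)(2·2+1)(2·3+1) = 245
Δ: 2! 4! 2! / 9! → 1/3780
sum: t=0:+1/24 t=1:−1/4 t=2:+1/24 = -1/6
3j²(3 2 3; 0 0 0) = Δ·Π!·Σ² = 4/105  (sign +1)
sum: t=0:+1/24 = 1/24
3j²(3 2 3; 2 -2 0) = Δ·Π!·Σ² = 1/21  (sign -1)
combine: 4πI² = 245·4/105·1/21 = 4/9
take √, sign -1: I = -0.18806319

-0.188063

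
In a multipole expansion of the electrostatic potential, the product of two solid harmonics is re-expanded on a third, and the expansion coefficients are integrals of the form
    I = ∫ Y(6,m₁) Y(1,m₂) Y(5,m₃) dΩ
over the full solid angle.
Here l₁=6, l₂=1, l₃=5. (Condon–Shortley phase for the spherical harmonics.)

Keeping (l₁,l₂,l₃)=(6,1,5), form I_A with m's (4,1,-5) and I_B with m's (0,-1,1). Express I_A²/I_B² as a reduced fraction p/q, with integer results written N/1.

1/15

Same 6,1,5: normalisation and zero-m 3j drop out of the ratio.
A: Δ: 2! 10! 0! / 13! → 1/858; sum: t=2:+1/7257600 = 1/7257600; 3j²(6 1 5; 4 1 -5) = Δ·Π!·Σ² = 1/858  (sign +1)
B: Δ: 2! 10! 0! / 13! → 1/858; sum: t=0:+1/34560 = 1/34560; 3j²(6 1 5; 0 -1 1) = Δ·Π!·Σ² = 5/286  (sign +1)
I_A²/I_B² = (1/858)/(5/286) = 1/15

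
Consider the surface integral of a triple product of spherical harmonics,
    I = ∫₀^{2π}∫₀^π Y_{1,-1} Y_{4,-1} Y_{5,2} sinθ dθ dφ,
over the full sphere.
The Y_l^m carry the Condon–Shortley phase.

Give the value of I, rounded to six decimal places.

Checks pass: Σm=0; 10 even; l₃=5∈[3,5].
(2·1+1)(2·4+1)(2·5+1) = 297
Δ: 0! 2! 8! / 11! → 1/495
sum: t=0:+1/576 = 1/576
3j²(1 4 5; 0 0 0) = Δ·Π!·Σ² = 5/99  (sign -1)
sum: t=0:+1/1440 = 1/1440
3j²(1 4 5; -1 -1 2) = Δ·Π!·Σ² = 7/165  (sign -1)
combine: 4πI² = 297·5/99·7/165 = 7/11
take √, sign +1: I = 0.22503380

0.225034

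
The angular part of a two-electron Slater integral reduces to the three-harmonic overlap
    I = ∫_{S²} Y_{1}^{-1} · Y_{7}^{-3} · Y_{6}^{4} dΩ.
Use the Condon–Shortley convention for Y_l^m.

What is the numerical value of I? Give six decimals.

-0.085707

m-sum 0 ✓  L=14 even ✓  6≤6≤8 ✓
Π(2lᵢ+1) = 3×15×13 = 585
triangle coeff Δ(1,7,6) = 1/1365
Σ_t [1,1]: t=1:−1/518400 = -1/518400
(3j)²=7/195 [(1 7 6; 0 0 0)], sign=-1
Σ_t [2,2]: t=2:+1/14515200 = 1/14515200
(3j)²=2/455 [(1 7 6; -1 -3 4)], sign=+1
⇒ 4πI² = 6/65
I = (-1)√(6/65/(4π)) = -0.08570655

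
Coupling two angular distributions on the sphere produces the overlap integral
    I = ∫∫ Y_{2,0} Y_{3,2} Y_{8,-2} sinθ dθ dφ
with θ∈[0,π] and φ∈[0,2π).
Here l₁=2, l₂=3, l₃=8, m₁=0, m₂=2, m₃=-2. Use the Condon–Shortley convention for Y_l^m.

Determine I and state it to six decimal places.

0.000000

triangle: need 1≤l₃≤5, have 8; I=0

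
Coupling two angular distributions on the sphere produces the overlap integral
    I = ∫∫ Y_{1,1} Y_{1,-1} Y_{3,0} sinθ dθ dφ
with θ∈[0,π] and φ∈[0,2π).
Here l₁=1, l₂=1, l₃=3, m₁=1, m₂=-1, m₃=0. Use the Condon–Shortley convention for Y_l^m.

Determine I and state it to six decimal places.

l₃=3 ∉ [0,2] — triangle fails ⇒ I = 0

0.000000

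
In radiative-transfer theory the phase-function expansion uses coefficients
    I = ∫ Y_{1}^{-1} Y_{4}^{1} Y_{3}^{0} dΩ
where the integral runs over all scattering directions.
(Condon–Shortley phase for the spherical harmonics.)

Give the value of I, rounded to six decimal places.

-0.194664

m-sum 0 ✓  L=8 even ✓  3≤3≤5 ✓
Π(2lᵢ+1) = 3×9×7 = 189
triangle coeff Δ(1,4,3) = 1/252
Σ_t [1,1]: t=1:−1/36 = -1/36
(3j)²=4/63 [(1 4 3; 0 0 0)], sign=+1
Σ_t [2,2]: t=2:+1/72 = 1/72
(3j)²=5/126 [(1 4 3; -1 1 0)], sign=-1
⇒ 4πI² = 10/21
I = (-1)√(10/21/(4π)) = -0.19466390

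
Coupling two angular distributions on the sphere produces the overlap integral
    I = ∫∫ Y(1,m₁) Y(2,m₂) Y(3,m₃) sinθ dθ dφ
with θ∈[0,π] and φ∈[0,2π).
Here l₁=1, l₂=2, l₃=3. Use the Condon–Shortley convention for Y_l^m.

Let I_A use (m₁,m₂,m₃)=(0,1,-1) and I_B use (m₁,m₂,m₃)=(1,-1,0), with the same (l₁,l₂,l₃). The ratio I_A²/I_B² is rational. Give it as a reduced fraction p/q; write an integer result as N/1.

8/3

l's match ⇒ only the (l;m) 3-j factors differ between A and B.
A: triangle coeff Δ(1,2,3) = 1/105; Σ_t [0,0]: t=0:+1/6 = 1/6; (3j)²=8/105 [(1 2 3; 0 1 -1)], sign=+1
B: triangle coeff Δ(1,2,3) = 1/105; Σ_t [0,0]: t=0:+1/12 = 1/12; (3j)²=1/35 [(1 2 3; 1 -1 0)], sign=-1
I_A²/I_B² = (8/105)/(1/35) = 8/3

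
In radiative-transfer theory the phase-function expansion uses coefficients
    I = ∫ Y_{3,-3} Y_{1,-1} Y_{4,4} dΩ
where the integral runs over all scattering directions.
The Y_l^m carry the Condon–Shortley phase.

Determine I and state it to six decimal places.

0.325735

m-sum 0 ✓  L=8 even ✓  2≤4≤4 ✓
Π(2lᵢ+1) = 7×3×9 = 189
triangle coeff Δ(3,1,4) = 1/252
Σ_t [0,0]: t=0:+1/36 = 1/36
(3j)²=4/63 [(3 1 4; 0 0 0)], sign=+1
Σ_t [0,0]: t=0:+1/1440 = 1/1440
(3j)²=1/9 [(3 1 4; -3 -1 4)], sign=+1
⇒ 4πI² = 4/3
I = (+1)√(4/3/(4π)) = 0.32573501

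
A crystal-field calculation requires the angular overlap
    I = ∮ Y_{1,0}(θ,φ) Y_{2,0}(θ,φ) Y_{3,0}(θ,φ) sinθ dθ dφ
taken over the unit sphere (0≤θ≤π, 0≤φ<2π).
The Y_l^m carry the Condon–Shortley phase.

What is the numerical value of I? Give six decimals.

Rules hold: Σm=0, L=6 even, 1≤3≤3.
N = 3·5·7 = 105
Δ = 0!·2!·4!/7! = 1/105
Racah Σ t=0..0: t=0:+1/4 = 1/4
⇒ 3j(1 2 3; 0 0 0)² = 3/35, sgn -1
(m-triple is (0,0,0) — same symbol as above.)
4πI² = N·(3j₀)²·(3jₘ)² = 27/35
I = +1·√(0.771429/4π) = 0.24776670

0.247767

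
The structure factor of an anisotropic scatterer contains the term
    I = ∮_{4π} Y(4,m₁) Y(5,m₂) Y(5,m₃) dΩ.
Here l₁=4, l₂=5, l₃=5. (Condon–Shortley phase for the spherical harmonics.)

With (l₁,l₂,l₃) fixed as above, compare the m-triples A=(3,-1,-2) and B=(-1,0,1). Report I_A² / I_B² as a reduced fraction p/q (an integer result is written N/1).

Same 4,5,5: normalisation and zero-m 3j drop out of the ratio.
A: Δ: 4! 4! 6! / 15! → 1/3153150; sum: t=0:+1/6912 t=1:−1/5184 = -1/20736; 3j²(4 5 5; 3 -1 -2) = Δ·Π!·Σ² = 5/2574  (sign +1)
B: Δ: 4! 4! 6! / 15! → 1/3153150; sum: t=1:−1/6912 t=2:+1/864 t=3:−1/1152 t=4:+1/17280 = 7/34560; 3j²(4 5 5; -1 0 1) = Δ·Π!·Σ² = 1/429  (sign +1)
I_A²/I_B² = (5/2574)/(1/429) = 5/6

5/6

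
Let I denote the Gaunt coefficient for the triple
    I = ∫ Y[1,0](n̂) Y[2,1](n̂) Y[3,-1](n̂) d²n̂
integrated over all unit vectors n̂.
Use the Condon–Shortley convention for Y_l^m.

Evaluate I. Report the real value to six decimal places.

m-sum 0 ✓  L=6 even ✓  1≤3≤3 ✓
Π(2lᵢ+1) = 3×5×7 = 105
triangle coeff Δ(1,2,3) = 1/105
Σ_t [0,0]: t=0:+1/4 = 1/4
(3j)²=3/35 [(1 2 3; 0 0 0)], sign=-1
Σ_t [0,0]: t=0:+1/6 = 1/6
(3j)²=8/105 [(1 2 3; 0 1 -1)], sign=+1
⇒ 4πI² = 24/35
I = (-1)√(24/35/(4π)) = -0.23359668

-0.233597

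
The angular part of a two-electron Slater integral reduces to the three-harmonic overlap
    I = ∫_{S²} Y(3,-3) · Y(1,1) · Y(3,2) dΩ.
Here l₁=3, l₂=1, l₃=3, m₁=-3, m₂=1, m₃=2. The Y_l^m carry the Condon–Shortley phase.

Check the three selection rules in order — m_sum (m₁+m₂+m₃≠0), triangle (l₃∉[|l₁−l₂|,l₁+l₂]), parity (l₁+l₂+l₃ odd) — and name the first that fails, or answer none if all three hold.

azimuthal sum: -3 + 1 + 2 = 0  ✓
2 ≤ 3 ≤ 4 (triangle on l)  ✓
L = 3 + 1 + 3 = 7 (odd)  ✗

parity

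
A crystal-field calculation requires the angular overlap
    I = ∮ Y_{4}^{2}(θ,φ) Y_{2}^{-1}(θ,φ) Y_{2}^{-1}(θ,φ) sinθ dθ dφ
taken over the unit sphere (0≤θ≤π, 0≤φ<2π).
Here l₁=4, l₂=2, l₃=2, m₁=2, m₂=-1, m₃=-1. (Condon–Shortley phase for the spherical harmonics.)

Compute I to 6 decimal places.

0.254875

Rules hold: Σm=0, L=8 even, 2≤2≤6.
N = 9·5·5 = 225
Δ = 4!·4!·0!/9! = 1/630
Racah Σ t=2..2: t=2:+1/16 = 1/16
⇒ 3j(4 2 2; 0 0 0)² = 2/35, sgn +1
Racah Σ t=1..1: t=1:−1/36 = -1/36
⇒ 3j(4 2 2; 2 -1 -1)² = 4/63, sgn +1
4πI² = N·(3j₀)²·(3jₘ)² = 40/49
I = +1·√(0.816327/4π) = 0.25487487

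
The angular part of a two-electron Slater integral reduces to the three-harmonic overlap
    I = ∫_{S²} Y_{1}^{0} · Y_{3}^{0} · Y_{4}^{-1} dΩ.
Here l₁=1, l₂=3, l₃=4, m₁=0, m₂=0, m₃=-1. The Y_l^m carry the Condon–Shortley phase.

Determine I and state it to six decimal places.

0.000000

Σmᵢ = -1 ≠ 0, so the φ-integral vanishes; I = 0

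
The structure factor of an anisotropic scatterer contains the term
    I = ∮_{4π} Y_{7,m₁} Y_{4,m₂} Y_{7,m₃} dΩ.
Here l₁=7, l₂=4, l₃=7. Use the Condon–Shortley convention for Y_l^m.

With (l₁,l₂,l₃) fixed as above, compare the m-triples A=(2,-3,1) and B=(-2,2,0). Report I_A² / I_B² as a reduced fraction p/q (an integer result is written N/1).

l's match ⇒ only the (l;m) 3-j factors differ between A and B.
A: triangle coeff Δ(7,4,7) = 1/58198140; Σ_t [0,1]: t=0:+1/2073600 t=1:−1/2488320 = 1/12441600; (3j)²=98/138567 [(7 4 7; 2 -3 1)], sign=+1
B: triangle coeff Δ(7,4,7) = 1/58198140; Σ_t [2,4]: t=2:+1/2903040 t=3:−1/622080 t=4:+1/1382400 = -47/87091200; (3j)²=2209/277134 [(7 4 7; -2 2 0)], sign=+1
I_A²/I_B² = (98/138567)/(2209/277134) = 196/2209

196/2209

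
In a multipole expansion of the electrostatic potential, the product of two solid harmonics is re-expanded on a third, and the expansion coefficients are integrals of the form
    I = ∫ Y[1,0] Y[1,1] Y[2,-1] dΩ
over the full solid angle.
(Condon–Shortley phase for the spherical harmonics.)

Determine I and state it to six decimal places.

-0.218510

Checks pass: Σm=0; 4 even; l₃=2∈[0,2].
(2·1+1)(2·1+1)(2·2+1) = 45
Δ: 0! 2! 2! / 5! → 1/30
sum: t=0:+1/1 = 1/1
3j²(1 1 2; 0 0 0) = Δ·Π!·Σ² = 2/15  (sign +1)
sum: t=0:+1/2 = 1/2
3j²(1 1 2; 0 1 -1) = Δ·Π!·Σ² = 1/10  (sign -1)
combine: 4πI² = 45·2/15·1/10 = 3/5
take √, sign -1: I = -0.21850969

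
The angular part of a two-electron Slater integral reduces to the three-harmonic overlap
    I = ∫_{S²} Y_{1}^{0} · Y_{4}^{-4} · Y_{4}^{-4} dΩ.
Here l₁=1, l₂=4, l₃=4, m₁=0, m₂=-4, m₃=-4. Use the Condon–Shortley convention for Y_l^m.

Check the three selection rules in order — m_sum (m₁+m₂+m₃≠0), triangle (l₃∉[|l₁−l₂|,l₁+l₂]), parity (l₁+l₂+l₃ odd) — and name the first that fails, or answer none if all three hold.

m_sum

m₁+m₂+m₃ = 0 − 4 − 4 = -8  ✗
triangle: |1−4|=3 ≤ l₃=4 ≤ 1+4=5
parity: l₁+l₂+l₃ = 9 is odd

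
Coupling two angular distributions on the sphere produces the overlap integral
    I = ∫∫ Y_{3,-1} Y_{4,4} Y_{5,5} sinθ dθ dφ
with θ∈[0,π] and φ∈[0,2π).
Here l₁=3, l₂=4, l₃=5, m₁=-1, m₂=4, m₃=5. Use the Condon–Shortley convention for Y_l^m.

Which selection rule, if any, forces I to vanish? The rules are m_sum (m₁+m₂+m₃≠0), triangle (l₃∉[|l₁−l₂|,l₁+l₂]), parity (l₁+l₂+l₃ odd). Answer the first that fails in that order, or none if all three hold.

m_sum

m₁+m₂+m₃ = -1 + 4 + 5 = 8  ✗
triangle: |3−4|=1 ≤ l₃=5 ≤ 3+4=7
parity: l₁+l₂+l₃ = 12 is even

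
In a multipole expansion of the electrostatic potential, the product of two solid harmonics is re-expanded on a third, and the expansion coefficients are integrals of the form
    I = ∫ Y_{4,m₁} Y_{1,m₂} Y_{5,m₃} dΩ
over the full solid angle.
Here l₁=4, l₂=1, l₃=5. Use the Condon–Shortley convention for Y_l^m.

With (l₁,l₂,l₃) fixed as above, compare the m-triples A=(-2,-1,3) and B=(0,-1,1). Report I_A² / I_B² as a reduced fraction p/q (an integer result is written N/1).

28/15

Same 4,1,5: normalisation and zero-m 3j drop out of the ratio.
A: Δ: 0! 8! 2! / 11! → 1/495; sum: t=0:+1/2880 = 1/2880; 3j²(4 1 5; -2 -1 3) = Δ·Π!·Σ² = 28/495  (sign +1)
B: Δ: 0! 8! 2! / 11! → 1/495; sum: t=0:+1/1152 = 1/1152; 3j²(4 1 5; 0 -1 1) = Δ·Π!·Σ² = 1/33  (sign +1)
I_A²/I_B² = (28/495)/(1/33) = 28/15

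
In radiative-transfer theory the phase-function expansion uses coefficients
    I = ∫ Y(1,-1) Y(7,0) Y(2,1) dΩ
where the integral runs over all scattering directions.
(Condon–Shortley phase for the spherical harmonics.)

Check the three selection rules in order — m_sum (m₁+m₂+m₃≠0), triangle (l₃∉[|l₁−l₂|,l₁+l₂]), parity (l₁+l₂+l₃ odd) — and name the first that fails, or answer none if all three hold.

triangle

azimuthal sum: -1 + 0 + 1 = 0  ✓
6 ≤ 2 ≤ 8 (triangle on l)  ✗
L = 1 + 7 + 2 = 10 (even)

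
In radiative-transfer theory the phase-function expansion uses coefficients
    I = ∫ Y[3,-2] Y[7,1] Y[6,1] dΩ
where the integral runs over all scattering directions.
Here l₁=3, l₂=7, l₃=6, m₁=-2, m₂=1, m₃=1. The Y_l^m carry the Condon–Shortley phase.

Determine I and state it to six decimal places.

0.132863

Checks pass: Σm=0; 16 even; l₃=6∈[4,10].
(2·3+1)(2·7+1)(2·6+1) = 1365
Δ: 4! 2! 10! / 17! → 1/2042040
sum: t=1:−1/207360 t=2:+1/57600 t=3:−1/207360 = 1/129600
3j²(3 7 6; 0 0 0) = Δ·Π!·Σ² = 168/12155  (sign +1)
sum: t=3:−1/172800 t=4:+1/414720 = -7/2073600
3j²(3 7 6; -2 1 1) = Δ·Π!·Σ² = 343/29172  (sign +1)
combine: 4πI² = 1365·168/12155·343/29172 = 100842/454597
take √, sign +1: I = 0.13286253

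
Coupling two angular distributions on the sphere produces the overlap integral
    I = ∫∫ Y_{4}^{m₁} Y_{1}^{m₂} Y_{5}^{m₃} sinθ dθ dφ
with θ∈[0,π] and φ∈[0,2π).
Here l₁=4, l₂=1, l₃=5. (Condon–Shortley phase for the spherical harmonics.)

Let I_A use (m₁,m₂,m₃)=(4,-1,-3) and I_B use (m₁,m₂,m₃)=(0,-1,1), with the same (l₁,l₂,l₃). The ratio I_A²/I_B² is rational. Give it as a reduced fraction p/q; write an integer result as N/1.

Same 4,1,5: normalisation and zero-m 3j drop out of the ratio.
A: Δ: 0! 8! 2! / 11! → 1/495; sum: t=0:+1/80640 = 1/80640; 3j²(4 1 5; 4 -1 -3) = Δ·Π!·Σ² = 1/495  (sign +1)
B: Δ: 0! 8! 2! / 11! → 1/495; sum: t=0:+1/1152 = 1/1152; 3j²(4 1 5; 0 -1 1) = Δ·Π!·Σ² = 1/33  (sign +1)
I_A²/I_B² = (1/495)/(1/33) = 1/15

1/15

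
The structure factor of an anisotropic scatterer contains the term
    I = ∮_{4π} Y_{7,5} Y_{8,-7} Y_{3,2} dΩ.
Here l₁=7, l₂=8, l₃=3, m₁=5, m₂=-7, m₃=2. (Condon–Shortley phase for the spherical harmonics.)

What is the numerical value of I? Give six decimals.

m-sum 0 ✓  L=18 even ✓  1≤3≤15 ✓
Π(2lᵢ+1) = 15×17×7 = 1785
triangle coeff Δ(7,8,3) = 1/5290740
Σ_t [5,7]: t=5:−1/7257600 t=6:+1/2073600 t=7:−1/7257600 = 1/4838400
(3j)²=252/20995 [(7 8 3; 0 0 0)], sign=-1
Σ_t [0,1]: t=0:+1/5748019200 t=1:−1/958003200 = -1/1149603840
(3j)²=125/5814 [(7 8 3; 5 -7 2)], sign=+1
⇒ 4πI² = 36750/79781
I = (-1)√(36750/79781/(4π)) = -0.19145821

-0.191458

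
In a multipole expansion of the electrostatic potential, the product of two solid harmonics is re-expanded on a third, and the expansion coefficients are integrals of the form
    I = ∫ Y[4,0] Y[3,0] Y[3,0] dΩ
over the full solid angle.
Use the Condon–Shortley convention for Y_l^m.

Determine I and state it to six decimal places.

m-sum 0 ✓  L=10 even ✓  1≤3≤7 ✓
Π(2lᵢ+1) = 9×7×7 = 441
triangle coeff Δ(4,3,3) = 1/34650
Σ_t [1,3]: t=1:−1/72 t=2:+1/16 t=3:−1/72 = 5/144
(3j)²=2/77 [(4 3 3; 0 0 0)], sign=-1
(m-triple is (0,0,0) — same symbol as above.)
⇒ 4πI² = 36/121
I = (+1)√(36/121/(4π)) = 0.15386989

0.153870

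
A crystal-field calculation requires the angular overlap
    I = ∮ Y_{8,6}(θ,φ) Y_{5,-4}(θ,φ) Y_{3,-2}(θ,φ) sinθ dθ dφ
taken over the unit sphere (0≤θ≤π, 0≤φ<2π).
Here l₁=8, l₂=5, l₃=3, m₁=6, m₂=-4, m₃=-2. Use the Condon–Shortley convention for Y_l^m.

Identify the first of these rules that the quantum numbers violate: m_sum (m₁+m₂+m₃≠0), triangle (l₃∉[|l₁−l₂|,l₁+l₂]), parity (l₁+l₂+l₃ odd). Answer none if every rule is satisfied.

azimuthal sum: 6 − 4 − 2 = 0  ✓
3 ≤ 3 ≤ 13 (triangle on l)  ✓
L = 8 + 5 + 3 = 16 (even)  ✓

none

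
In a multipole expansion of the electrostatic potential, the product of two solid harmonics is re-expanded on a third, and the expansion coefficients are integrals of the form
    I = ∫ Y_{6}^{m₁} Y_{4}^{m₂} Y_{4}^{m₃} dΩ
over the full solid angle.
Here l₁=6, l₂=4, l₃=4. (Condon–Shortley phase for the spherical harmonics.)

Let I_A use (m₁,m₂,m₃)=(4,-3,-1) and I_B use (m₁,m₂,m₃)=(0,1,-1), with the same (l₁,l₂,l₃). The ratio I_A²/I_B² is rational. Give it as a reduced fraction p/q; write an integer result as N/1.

18/1

l's match ⇒ only the (l;m) 3-j factors differ between A and B.
A: triangle coeff Δ(6,4,4) = 1/1261260; Σ_t [0,1]: t=0:+1/34560 t=1:−1/28800 = -1/172800; (3j)²=1/1430 [(6 4 4; 4 -3 -1)], sign=+1
B: triangle coeff Δ(6,4,4) = 1/1261260; Σ_t [3,5]: t=3:−1/2592 t=4:+1/2304 t=5:−1/28800 = 7/518400; (3j)²=1/25740 [(6 4 4; 0 1 -1)], sign=-1
I_A²/I_B² = (1/1430)/(1/25740) = 18/1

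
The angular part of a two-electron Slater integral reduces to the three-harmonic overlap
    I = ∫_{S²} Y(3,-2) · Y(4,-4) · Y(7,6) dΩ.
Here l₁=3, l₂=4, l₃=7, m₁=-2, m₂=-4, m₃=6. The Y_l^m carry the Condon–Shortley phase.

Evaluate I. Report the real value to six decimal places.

Rules hold: Σm=0, L=14 even, 1≤7≤7.
N = 7·9·15 = 945
Δ = 0!·6!·8!/15! = 1/45045
Racah Σ t=0..0: t=0:+1/20736 = 1/20736
⇒ 3j(3 4 7; 0 0 0)² = 35/1287, sgn -1
Racah Σ t=0..0: t=0:+1/4838400 = 1/4838400
⇒ 3j(3 4 7; -2 -4 6)² = 1/35, sgn -1
4πI² = N·(3j₀)²·(3jₘ)² = 105/143
I = +1·√(0.734266/4π) = 0.24172507

0.241725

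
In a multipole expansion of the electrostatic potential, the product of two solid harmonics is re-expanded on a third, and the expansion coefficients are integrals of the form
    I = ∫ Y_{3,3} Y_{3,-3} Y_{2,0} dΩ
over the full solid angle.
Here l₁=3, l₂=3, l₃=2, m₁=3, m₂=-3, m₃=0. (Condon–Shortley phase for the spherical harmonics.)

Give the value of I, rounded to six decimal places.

Rules hold: Σm=0, L=8 even, 0≤2≤6.
N = 7·7·5 = 245
Δ = 4!·2!·2!/9! = 1/3780
Racah Σ t=1..3: t=1:−1/24 t=2:+1/4 t=3:−1/24 = 1/6
⇒ 3j(3 3 2; 0 0 0)² = 4/105, sgn +1
Racah Σ t=0..0: t=0:+1/96 = 1/96
⇒ 3j(3 3 2; 3 -3 0)² = 5/84, sgn +1
4πI² = N·(3j₀)²·(3jₘ)² = 5/9
I = +1·√(0.555556/4π) = 0.21026104

0.210261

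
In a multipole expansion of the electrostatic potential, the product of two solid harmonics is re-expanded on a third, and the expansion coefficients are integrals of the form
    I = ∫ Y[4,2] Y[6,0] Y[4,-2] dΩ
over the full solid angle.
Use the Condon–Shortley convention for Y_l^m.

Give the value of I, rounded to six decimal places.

-0.156478

Rules hold: Σm=0, L=14 even, 2≤4≤10.
N = 9·13·9 = 1053
Δ = 6!·2!·6!/15! = 1/1261260
Racah Σ t=2..4: t=2:+1/4608 t=3:−1/1296 t=4:+1/4608 = -7/20736
⇒ 3j(4 6 4; 0 0 0)² = 20/1287, sgn -1
Racah Σ t=0..2: t=0:+1/1036800 t=1:−1/14400 t=2:+1/4608 = 77/518400
⇒ 3j(4 6 4; 2 0 -2)² = 11/585, sgn +1
4πI² = N·(3j₀)²·(3jₘ)² = 4/13
I = -1·√(0.307692/4π) = -0.15647804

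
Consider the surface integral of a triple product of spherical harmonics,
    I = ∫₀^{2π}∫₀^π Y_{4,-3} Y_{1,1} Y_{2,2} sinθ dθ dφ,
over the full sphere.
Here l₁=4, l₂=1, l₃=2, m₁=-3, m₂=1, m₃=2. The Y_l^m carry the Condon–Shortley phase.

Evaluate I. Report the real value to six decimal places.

|4−1|≤2≤4+1 violated ⇒ I = 0

0.000000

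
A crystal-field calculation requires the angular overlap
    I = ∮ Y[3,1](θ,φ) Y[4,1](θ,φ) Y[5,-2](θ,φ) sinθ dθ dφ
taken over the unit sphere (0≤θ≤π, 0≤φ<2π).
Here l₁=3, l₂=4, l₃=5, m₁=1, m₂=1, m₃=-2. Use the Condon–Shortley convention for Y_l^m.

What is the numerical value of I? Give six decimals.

m-sum 0 ✓  L=12 even ✓  1≤5≤7 ✓
Π(2lᵢ+1) = 7×9×11 = 693
triangle coeff Δ(3,4,5) = 1/180180
Σ_t [0,2]: t=0:+1/576 t=1:−1/144 t=2:+1/576 = -1/288
(3j)²=20/1001 [(3 4 5; 0 0 0)], sign=+1
Σ_t [0,2]: t=0:+1/960 t=1:−1/288 t=2:+1/1728 = -1/540
(3j)²=128/6435 [(3 4 5; 1 1 -2)], sign=+1
⇒ 4πI² = 512/1859
I = (+1)√(512/1859/(4π)) = 0.14804384

0.148044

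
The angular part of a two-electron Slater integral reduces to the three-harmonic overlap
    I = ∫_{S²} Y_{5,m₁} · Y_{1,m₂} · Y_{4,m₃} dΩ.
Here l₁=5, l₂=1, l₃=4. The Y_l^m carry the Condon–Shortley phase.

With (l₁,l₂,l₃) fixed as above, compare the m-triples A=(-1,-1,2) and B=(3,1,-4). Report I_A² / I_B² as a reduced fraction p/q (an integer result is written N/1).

Shared (l₁,l₂,l₃)=(5,1,4): N and (l;000)² cancel in I_A²/I_B².
A: Δ = 2!·8!·0!/11! = 1/495; Racah Σ t=0..0: t=0:+1/2880 = 1/2880; ⇒ 3j(5 1 4; -1 -1 2)² = 2/165, sgn +1
B: Δ = 2!·8!·0!/11! = 1/495; Racah Σ t=2..2: t=2:+1/80640 = 1/80640; ⇒ 3j(5 1 4; 3 1 -4)² = 1/495, sgn +1
I_A²/I_B² = (2/165)/(1/495) = 6/1

6/1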